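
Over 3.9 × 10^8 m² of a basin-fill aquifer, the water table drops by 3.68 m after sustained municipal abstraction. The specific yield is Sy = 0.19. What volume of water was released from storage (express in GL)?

ΔV = Sy × A × Δh = 0.19 × 3.9 × 10^8 m² × 3.68 m = 2.727 × 10^8 m³
ΔV = 2.727 × 10^8 m³ = 272.7 GL

ΔV ≈ 273 GL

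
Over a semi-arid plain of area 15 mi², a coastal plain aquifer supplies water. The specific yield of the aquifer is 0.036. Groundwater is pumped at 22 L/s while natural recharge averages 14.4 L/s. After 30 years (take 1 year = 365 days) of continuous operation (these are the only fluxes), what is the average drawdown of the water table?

A = 15 mi² = 3.885 × 10^7 m²
Net abstraction = 22 − 14.4 = 7.6 L/s
Q_net = 7.6 L/s = 656.6 m³/d
t = 30 years = 10950 d
ΔV = Q × t = 656.6 m³/d × 10950 d = 7.19 × 10^6 m³
Δh = ΔV / (Sy × A) = 7.19 × 10^6 / (0.036 × 3.885 × 10^7) = 5.141 m

Δh ≈ 5.14 m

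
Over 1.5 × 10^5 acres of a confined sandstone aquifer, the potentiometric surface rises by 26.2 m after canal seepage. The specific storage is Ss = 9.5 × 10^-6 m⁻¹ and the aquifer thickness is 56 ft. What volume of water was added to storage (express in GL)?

ΔV ≈ 2.58 GL

b = 56 ft = 17.07 m
S = Ss × b = 9.5 × 10^-6 m⁻¹ × 17.07 m = 1.622 × 10^-4
A = 1.5 × 10^5 acres = 6.07 × 10^8 m²
ΔV = S × A × Δh = 1.622 × 10^-4 × 6.07 × 10^8 m² × 26.2 m = 2.579 × 10^6 m³
ΔV = 2.579 × 10^6 m³ = 2.579 GL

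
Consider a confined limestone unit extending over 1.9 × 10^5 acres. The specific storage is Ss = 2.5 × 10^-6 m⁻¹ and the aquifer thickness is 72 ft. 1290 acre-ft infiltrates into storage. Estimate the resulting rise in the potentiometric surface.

b = 72 ft = 21.95 m
S = Ss × b = 2.5 × 10^-6 m⁻¹ × 21.95 m = 5.486 × 10^-5
A = 1.9 × 10^5 acres = 7.689 × 10^8 m²
ΔV = 1290 acre-ft = 1.591 × 10^6 m³
Δh = ΔV / (S × A) = 1.591 × 10^6 m³ / (5.486 × 10^-5 × 7.689 × 10^8 m²) = 37.72 m

Δh ≈ 37.7 m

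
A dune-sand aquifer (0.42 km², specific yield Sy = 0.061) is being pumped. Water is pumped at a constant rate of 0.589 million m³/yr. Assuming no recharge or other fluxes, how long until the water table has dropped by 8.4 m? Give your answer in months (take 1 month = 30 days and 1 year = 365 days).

A = 0.42 km² = 4.2 × 10^5 m²
ΔV = Sy × A × Δh = 0.061 × 4.2 × 10^5 × 8.4 = 2.152 × 10^5 m³
Q = 0.589 million m³/yr = 1614 m³/d
t = ΔV / Q = 2.152 × 10^5 m³ / 1614 m³/d = 133.4 d
t = 133.4 d ≈ 4.445 months

t ≈ 4.45 months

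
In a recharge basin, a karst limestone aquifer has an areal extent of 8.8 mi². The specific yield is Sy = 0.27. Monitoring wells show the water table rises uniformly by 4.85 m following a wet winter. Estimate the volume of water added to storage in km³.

A = 8.8 mi² = 2.279 × 10^7 m²
ΔV = Sy × A × Δh = 0.27 × 2.279 × 10^7 m² × 4.85 m = 2.985 × 10^7 m³
ΔV = 2.985 × 10^7 m³ = 0.02985 km³

ΔV ≈ 0.0298 km³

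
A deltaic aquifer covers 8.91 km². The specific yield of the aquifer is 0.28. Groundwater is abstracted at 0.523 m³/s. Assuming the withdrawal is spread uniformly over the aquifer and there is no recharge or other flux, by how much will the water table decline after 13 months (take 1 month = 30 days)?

A = 8.91 km² = 8.91 × 10^6 m²
Q = 0.523 m³/s = 45190 m³/d
t = 13 months = 390 d
ΔV = Q × t = 45190 m³/d × 390 d = 1.762 × 10^7 m³
Δh = ΔV / (Sy × A) = 1.762 × 10^7 / (0.28 × 8.91 × 10^6) = 7.064 m

Δh ≈ 7.06 m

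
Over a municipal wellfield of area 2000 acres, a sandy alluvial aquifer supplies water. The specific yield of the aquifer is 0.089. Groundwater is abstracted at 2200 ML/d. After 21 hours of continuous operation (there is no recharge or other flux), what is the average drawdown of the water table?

Δh ≈ 2.67 m

A = 2000 acres = 8.094 × 10^6 m²
Q = 2200 ML/d = 2.2 × 10^6 m³/d
t = 21 hours = 0.875 d
ΔV = Q × t = 2.2 × 10^6 m³/d × 0.875 d = 1.925 × 10^6 m³
Δh = ΔV / (Sy × A) = 1.925 × 10^6 / (0.089 × 8.094 × 10^6) = 2.672 m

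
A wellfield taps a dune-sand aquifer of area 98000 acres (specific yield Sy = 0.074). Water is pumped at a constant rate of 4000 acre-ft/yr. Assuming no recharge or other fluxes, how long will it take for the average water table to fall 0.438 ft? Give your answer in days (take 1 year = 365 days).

t ≈ 290 days

A = 98000 acres = 3.966 × 10^8 m²
Δh = 0.438 ft = 0.1335 m
ΔV = Sy × A × Δh = 0.074 × 3.966 × 10^8 × 0.1335 = 3.918 × 10^6 m³
Q = 4000 acre-ft/yr = 13520 m³/d
t = ΔV / Q = 3.918 × 10^6 m³ / 13520 m³/d = 289.8 d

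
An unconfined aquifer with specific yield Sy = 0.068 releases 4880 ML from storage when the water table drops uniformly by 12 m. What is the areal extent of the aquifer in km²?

A ≈ 5.98 km²

ΔV = 4880 ML = 4.88 × 10^6 m³
A = ΔV / (Sy × Δh) = 4.88 × 10^6 / (0.068 × 12) = 5.98 × 10^6 m²
A = 5.98 × 10^6 m² = 5.98 km²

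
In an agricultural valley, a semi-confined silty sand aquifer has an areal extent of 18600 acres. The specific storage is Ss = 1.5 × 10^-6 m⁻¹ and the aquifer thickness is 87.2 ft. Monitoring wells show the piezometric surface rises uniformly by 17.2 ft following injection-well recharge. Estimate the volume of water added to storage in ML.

b = 87.2 ft = 26.58 m
S = Ss × b = 1.5 × 10^-6 m⁻¹ × 26.58 m = 3.987 × 10^-5
A = 18600 acres = 7.527 × 10^7 m²
Δh = 17.2 ft = 5.243 m
ΔV = S × A × Δh = 3.987 × 10^-5 × 7.527 × 10^7 m² × 5.243 m = 15730 m³
ΔV = 15730 m³ = 15.73 ML

ΔV ≈ 15.7 ML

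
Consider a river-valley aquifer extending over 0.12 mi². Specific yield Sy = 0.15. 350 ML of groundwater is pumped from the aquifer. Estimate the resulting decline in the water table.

A = 0.12 mi² = 3.108 × 10^5 m²
ΔV = 350 ML = 3.5 × 10^5 m³
Δh = ΔV / (Sy × A) = 3.5 × 10^5 m³ / (0.15 × 3.108 × 10^5 m²) = 7.508 m

Δh ≈ 7.51 m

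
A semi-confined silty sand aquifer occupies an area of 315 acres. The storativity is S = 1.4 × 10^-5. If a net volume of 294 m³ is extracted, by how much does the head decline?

Δh ≈ 16.5 m

A = 315 acres = 1.275 × 10^6 m²
Δh = ΔV / (S × A) = 294 m³ / (1.4 × 10^-5 × 1.275 × 10^6 m²) = 16.47 m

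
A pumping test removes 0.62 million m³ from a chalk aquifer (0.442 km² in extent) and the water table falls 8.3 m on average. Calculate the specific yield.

A = 0.442 km² = 4.42 × 10^5 m²
ΔV = 0.62 million m³ = 6.2 × 10^5 m³
Sy = ΔV / (A × Δh) = 6.2 × 10^5 m³ / (4.42 × 10^5 m² × 8.3 m) = 0.169

Sy ≈ 0.17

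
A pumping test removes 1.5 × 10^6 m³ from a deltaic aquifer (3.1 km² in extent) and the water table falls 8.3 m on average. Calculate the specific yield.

A = 3.1 km² = 3.1 × 10^6 m²
Sy = ΔV / (A × Δh) = 1.5 × 10^6 m³ / (3.1 × 10^6 m² × 8.3 m) = 0.0583

Sy ≈ 0.058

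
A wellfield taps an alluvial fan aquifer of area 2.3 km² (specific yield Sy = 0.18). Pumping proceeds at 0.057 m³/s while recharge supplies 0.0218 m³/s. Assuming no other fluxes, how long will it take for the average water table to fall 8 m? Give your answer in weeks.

t ≈ 156 weeks

A = 2.3 km² = 2.3 × 10^6 m²
ΔV = Sy × A × Δh = 0.18 × 2.3 × 10^6 × 8 = 3.312 × 10^6 m³
Net withdrawal = 0.057 − 0.0218 = 0.0352 m³/s = 3041 m³/d
t = ΔV / Q = 3.312 × 10^6 m³ / 3041 m³/d = 1089 d
t = 1089 d ≈ 155.6 weeks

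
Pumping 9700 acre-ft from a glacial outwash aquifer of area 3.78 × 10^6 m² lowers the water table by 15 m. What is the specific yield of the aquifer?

ΔV = 9700 acre-ft = 1.196 × 10^7 m³
Sy = ΔV / (A × Δh) = 1.196 × 10^7 m³ / (3.78 × 10^6 m² × 15 m) = 0.211

Sy ≈ 0.21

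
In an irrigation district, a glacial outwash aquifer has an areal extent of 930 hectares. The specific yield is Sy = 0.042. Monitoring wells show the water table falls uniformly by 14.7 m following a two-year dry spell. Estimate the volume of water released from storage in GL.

A = 930 hectares = 9.3 × 10^6 m²
ΔV = Sy × A × Δh = 0.042 × 9.3 × 10^6 m² × 14.7 m = 5.742 × 10^6 m³
ΔV = 5.742 × 10^6 m³ = 5.742 GL

ΔV ≈ 5.74 GL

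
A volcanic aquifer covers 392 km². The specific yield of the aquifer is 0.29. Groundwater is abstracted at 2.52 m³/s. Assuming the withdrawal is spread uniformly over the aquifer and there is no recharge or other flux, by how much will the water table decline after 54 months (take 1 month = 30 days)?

Δh ≈ 3.1 m

A = 392 km² = 3.92 × 10^8 m²
Q = 2.52 m³/s = 2.177 × 10^5 m³/d
t = 54 months = 1620 d
ΔV = Q × t = 2.177 × 10^5 m³/d × 1620 d = 3.527 × 10^8 m³
Δh = ΔV / (Sy × A) = 3.527 × 10^8 / (0.29 × 3.92 × 10^8) = 3.103 m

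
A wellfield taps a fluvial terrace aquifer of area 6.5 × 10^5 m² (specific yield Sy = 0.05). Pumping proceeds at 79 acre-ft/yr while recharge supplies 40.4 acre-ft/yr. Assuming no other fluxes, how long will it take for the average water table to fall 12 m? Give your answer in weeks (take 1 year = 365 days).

ΔV = Sy × A × Δh = 0.05 × 6.5 × 10^5 × 12 = 3.9 × 10^5 m³
Net withdrawal = 79 − 40.4 = 38.6 acre-ft/yr = 130.4 m³/d
t = ΔV / Q = 3.9 × 10^5 m³ / 130.4 m³/d = 2990 d
t = 2990 d ≈ 427.1 weeks

t ≈ 427 weeks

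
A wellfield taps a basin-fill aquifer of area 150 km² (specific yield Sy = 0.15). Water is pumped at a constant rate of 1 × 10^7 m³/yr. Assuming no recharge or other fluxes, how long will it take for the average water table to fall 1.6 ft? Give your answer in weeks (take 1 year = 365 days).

A = 150 km² = 1.5 × 10^8 m²
Δh = 1.6 ft = 0.4877 m
ΔV = Sy × A × Δh = 0.15 × 1.5 × 10^8 × 0.4877 = 1.097 × 10^7 m³
Q = 1 × 10^7 m³/yr = 27400 m³/d
t = ΔV / Q = 1.097 × 10^7 m³ / 27400 m³/d = 400.5 d
t = 400.5 d ≈ 57.22 weeks

t ≈ 57.2 weeks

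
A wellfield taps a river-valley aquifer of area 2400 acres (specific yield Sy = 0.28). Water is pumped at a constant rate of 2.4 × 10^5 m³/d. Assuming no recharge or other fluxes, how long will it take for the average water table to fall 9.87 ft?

A = 2400 acres = 9.712 × 10^6 m²
Δh = 9.87 ft = 3.008 m
ΔV = Sy × A × Δh = 0.28 × 9.712 × 10^6 × 3.008 = 8.181 × 10^6 m³
t = ΔV / Q = 8.181 × 10^6 m³ / 2.4 × 10^5 m³/d = 34.09 d

t ≈ 34.1 days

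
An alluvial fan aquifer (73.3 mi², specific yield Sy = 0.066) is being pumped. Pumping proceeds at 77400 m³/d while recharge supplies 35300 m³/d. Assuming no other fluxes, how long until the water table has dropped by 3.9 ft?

t ≈ 354 days

A = 73.3 mi² = 1.898 × 10^8 m²
Δh = 3.9 ft = 1.189 m
ΔV = Sy × A × Δh = 0.066 × 1.898 × 10^8 × 1.189 = 1.489 × 10^7 m³
Net withdrawal = 77400 − 35300 = 42100 m³/d
t = ΔV / Q = 1.489 × 10^7 m³ / 42100 m³/d = 353.8 d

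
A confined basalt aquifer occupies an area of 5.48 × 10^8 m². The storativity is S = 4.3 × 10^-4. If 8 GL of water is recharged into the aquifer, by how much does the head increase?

ΔV = 8 GL = 8 × 10^6 m³
Δh = ΔV / (S × A) = 8 × 10^6 m³ / (4.3 × 10^-4 × 5.48 × 10^8 m²) = 33.95 m

Δh ≈ 34 m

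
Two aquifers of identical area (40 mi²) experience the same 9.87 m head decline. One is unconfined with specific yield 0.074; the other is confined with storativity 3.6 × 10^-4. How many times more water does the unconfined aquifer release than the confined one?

ΔV_u / ΔV_c ≈ 206

A = 40 mi² = 1.036 × 10^8 m²
Unconfined: ΔV_u = Sy × A × Δh = 0.074 × 1.036 × 10^8 × 9.87 = 7.567 × 10^7 m³
Confined: ΔV_c = S × A × Δh = 3.6 × 10^-4 × 1.036 × 10^8 × 9.87 = 3.681 × 10^5 m³
Ratio = ΔV_u / ΔV_c = Sy / S = 0.074 / 3.6 × 10^-4 = 205.6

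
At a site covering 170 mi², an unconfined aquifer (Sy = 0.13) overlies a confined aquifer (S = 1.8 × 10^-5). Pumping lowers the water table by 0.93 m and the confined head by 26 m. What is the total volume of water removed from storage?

ΔV ≈ 5.34 × 10^7 m³

A = 170 mi² = 4.403 × 10^8 m²
Unconfined: ΔV_u = Sy × A × Δh_u = 0.13 × 4.403 × 10^8 × 0.93 = 5.323 × 10^7 m³
Confined: ΔV_c = S × A × Δh_c = 1.8 × 10^-5 × 4.403 × 10^8 × 26 = 2.061 × 10^5 m³
Total ΔV = 5.323 × 10^7 + 2.061 × 10^5 = 5.344 × 10^7 m³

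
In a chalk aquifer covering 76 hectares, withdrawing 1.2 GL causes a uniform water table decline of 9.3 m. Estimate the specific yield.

Sy ≈ 0.17

A = 76 hectares = 7.6 × 10^5 m²
ΔV = 1.2 GL = 1.2 × 10^6 m³
Sy = ΔV / (A × Δh) = 1.2 × 10^6 m³ / (7.6 × 10^5 m² × 9.3 m) = 0.1698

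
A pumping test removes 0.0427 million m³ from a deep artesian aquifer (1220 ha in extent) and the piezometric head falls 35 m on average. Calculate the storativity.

S ≈ 1 × 10^-4

A = 1220 ha = 1.22 × 10^7 m²
ΔV = 0.0427 million m³ = 42700 m³
S = ΔV / (A × Δh) = 42700 m³ / (1.22 × 10^7 m² × 35 m) = 1 × 10^-4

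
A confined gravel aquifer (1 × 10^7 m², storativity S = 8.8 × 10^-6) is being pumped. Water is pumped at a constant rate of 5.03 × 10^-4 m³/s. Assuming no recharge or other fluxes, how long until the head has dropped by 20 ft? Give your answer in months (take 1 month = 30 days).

Δh = 20 ft = 6.096 m
ΔV = S × A × Δh = 8.8 × 10^-6 × 1 × 10^7 × 6.096 = 536.4 m³
Q = 5.03 × 10^-4 m³/s = 43.46 m³/d
t = ΔV / Q = 536.4 m³ / 43.46 m³/d = 12.34 d
t = 12.34 d ≈ 0.4115 months

t ≈ 0.411 months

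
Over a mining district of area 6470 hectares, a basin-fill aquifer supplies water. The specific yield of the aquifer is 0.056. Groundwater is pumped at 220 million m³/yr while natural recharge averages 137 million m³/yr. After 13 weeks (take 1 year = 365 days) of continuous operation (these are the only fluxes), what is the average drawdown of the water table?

Δh ≈ 5.71 m

A = 6470 hectares = 6.47 × 10^7 m²
Net abstraction = 220 − 137 = 83 million m³/yr
Q_net = 83 million m³/yr = 2.274 × 10^5 m³/d
t = 13 weeks = 91 d
ΔV = Q × t = 2.274 × 10^5 m³/d × 91 d = 2.069 × 10^7 m³
Δh = ΔV / (Sy × A) = 2.069 × 10^7 / (0.056 × 6.47 × 10^7) = 5.711 m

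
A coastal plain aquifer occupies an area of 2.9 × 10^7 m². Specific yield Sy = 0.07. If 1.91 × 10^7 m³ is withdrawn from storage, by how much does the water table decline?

Δh = ΔV / (Sy × A) = 1.91 × 10^7 m³ / (0.07 × 2.9 × 10^7 m²) = 9.409 m

Δh ≈ 9.41 m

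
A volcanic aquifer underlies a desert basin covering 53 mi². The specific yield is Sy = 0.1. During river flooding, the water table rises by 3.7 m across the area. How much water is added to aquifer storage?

ΔV ≈ 5.08 × 10^7 m³

A = 53 mi² = 1.373 × 10^8 m²
ΔV = Sy × A × Δh = 0.1 × 1.373 × 10^8 m² × 3.7 m = 5.079 × 10^7 m³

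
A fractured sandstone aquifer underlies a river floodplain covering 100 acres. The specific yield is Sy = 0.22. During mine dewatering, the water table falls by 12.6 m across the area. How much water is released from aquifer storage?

A = 100 acres = 4.047 × 10^5 m²
ΔV = Sy × A × Δh = 0.22 × 4.047 × 10^5 m² × 12.6 m = 1.122 × 10^6 m³

ΔV ≈ 1.12 × 10^6 m³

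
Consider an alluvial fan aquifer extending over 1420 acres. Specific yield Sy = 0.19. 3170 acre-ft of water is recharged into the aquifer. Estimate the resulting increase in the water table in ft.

Δh ≈ 11.7 ft

A = 1420 acres = 5.747 × 10^6 m²
ΔV = 3170 acre-ft = 3.91 × 10^6 m³
Δh = ΔV / (Sy × A) = 3.91 × 10^6 m³ / (0.19 × 5.747 × 10^6 m²) = 3.581 m
Δh = 3.581 m = 11.75 ft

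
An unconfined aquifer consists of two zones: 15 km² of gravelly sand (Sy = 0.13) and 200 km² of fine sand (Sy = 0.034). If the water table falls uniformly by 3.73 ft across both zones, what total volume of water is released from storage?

A₁ = 15 km² = 1.5 × 10^7 m²; A₂ = 200 km² = 2 × 10^8 m²
Δh = 3.73 ft = 1.137 m
ΔV₁ = 0.13 × 1.5 × 10^7 × 1.137 = 2.217 × 10^6 m³
ΔV₂ = 0.034 × 2 × 10^8 × 1.137 = 7.731 × 10^6 m³
ΔV = ΔV₁ + ΔV₂ = 9.948 × 10^6 m³

ΔV ≈ 9.95 × 10^6 m³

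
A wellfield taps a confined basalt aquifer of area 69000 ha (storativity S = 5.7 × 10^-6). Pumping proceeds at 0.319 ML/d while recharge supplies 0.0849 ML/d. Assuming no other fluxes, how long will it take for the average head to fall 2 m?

A = 69000 ha = 6.9 × 10^8 m²
ΔV = S × A × Δh = 5.7 × 10^-6 × 6.9 × 10^8 × 2 = 7866 m³
Net withdrawal = 0.319 − 0.0849 = 0.2341 ML/d = 234.1 m³/d
t = ΔV / Q = 7866 m³ / 234.1 m³/d = 33.6 d

t ≈ 33.6 days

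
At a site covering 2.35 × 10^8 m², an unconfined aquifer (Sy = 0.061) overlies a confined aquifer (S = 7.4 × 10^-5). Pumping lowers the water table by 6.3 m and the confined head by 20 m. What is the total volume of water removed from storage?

Unconfined: ΔV_u = Sy × A × Δh_u = 0.061 × 2.35 × 10^8 × 6.3 = 9.031 × 10^7 m³
Confined: ΔV_c = S × A × Δh_c = 7.4 × 10^-5 × 2.35 × 10^8 × 20 = 3.478 × 10^5 m³
Total ΔV = 9.031 × 10^7 + 3.478 × 10^5 = 9.066 × 10^7 m³

ΔV ≈ 9.07 × 10^7 m³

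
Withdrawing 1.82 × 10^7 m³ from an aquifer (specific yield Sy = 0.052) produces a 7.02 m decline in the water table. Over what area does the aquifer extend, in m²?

A = ΔV / (Sy × Δh) = 1.82 × 10^7 / (0.052 × 7.02) = 4.986 × 10^7 m²

A ≈ 4.99 × 10^7 m²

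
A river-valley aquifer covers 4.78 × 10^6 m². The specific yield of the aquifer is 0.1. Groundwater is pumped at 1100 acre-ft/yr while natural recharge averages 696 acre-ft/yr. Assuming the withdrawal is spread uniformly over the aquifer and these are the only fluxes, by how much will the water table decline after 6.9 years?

Δh ≈ 7.19 m

Net abstraction = 1100 − 696 = 404 acre-ft/yr
Q_net = 404 acre-ft/yr = 1365 m³/d
t = 6.9 years = 2518 d
ΔV = Q × t = 1365 m³/d × 2518 d = 3.438 × 10^6 m³
Δh = ΔV / (Sy × A) = 3.438 × 10^6 / (0.1 × 4.78 × 10^6) = 7.193 m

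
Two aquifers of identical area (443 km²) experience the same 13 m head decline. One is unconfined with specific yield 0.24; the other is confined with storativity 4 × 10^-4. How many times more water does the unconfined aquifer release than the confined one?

ΔV_u / ΔV_c ≈ 600

A = 443 km² = 4.43 × 10^8 m²
Unconfined: ΔV_u = Sy × A × Δh = 0.24 × 4.43 × 10^8 × 13 = 1.382 × 10^9 m³
Confined: ΔV_c = S × A × Δh = 4 × 10^-4 × 4.43 × 10^8 × 13 = 2.304 × 10^6 m³
Ratio = ΔV_u / ΔV_c = Sy / S = 0.24 / 4 × 10^-4 = 600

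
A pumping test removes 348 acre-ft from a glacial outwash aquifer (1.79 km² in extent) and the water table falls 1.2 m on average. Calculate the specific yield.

A = 1.79 km² = 1.79 × 10^6 m²
ΔV = 348 acre-ft = 4.293 × 10^5 m³
Sy = ΔV / (A × Δh) = 4.293 × 10^5 m³ / (1.79 × 10^6 m² × 1.2 m) = 0.1998

Sy ≈ 0.2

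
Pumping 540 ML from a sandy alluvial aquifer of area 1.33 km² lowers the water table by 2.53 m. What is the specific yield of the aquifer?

Sy ≈ 0.16

A = 1.33 km² = 1.33 × 10^6 m²
ΔV = 540 ML = 5.4 × 10^5 m³
Sy = ΔV / (A × Δh) = 5.4 × 10^5 m³ / (1.33 × 10^6 m² × 2.53 m) = 0.1605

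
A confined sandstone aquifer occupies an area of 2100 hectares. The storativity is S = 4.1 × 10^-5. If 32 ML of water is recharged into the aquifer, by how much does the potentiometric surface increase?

Δh ≈ 37.2 m

A = 2100 hectares = 2.1 × 10^7 m²
ΔV = 32 ML = 32000 m³
Δh = ΔV / (S × A) = 32000 m³ / (4.1 × 10^-5 × 2.1 × 10^7 m²) = 37.17 m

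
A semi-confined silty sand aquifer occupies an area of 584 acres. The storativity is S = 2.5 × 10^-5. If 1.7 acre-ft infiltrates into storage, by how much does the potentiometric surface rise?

A = 584 acres = 2.363 × 10^6 m²
ΔV = 1.7 acre-ft = 2097 m³
Δh = ΔV / (S × A) = 2097 m³ / (2.5 × 10^-5 × 2.363 × 10^6 m²) = 35.49 m

Δh ≈ 35.5 m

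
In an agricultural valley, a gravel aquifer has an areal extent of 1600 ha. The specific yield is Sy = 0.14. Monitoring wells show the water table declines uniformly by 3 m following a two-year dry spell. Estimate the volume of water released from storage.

A = 1600 ha = 1.6 × 10^7 m²
ΔV = Sy × A × Δh = 0.14 × 1.6 × 10^7 m² × 3 m = 6.72 × 10^6 m³

ΔV ≈ 6.72 × 10^6 m³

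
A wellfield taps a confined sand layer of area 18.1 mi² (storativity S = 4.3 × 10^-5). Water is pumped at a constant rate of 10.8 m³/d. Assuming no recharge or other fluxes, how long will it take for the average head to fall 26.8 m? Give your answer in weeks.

t ≈ 715 weeks

A = 18.1 mi² = 4.688 × 10^7 m²
ΔV = S × A × Δh = 4.3 × 10^-5 × 4.688 × 10^7 × 26.8 = 54020 m³
t = ΔV / Q = 54020 m³ / 10.8 m³/d = 5002 d
t = 5002 d ≈ 714.6 weeks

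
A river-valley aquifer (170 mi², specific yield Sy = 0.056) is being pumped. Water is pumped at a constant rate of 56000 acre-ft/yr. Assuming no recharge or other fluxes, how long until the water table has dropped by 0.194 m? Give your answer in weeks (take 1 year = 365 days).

t ≈ 3.61 weeks

A = 170 mi² = 4.403 × 10^8 m²
ΔV = Sy × A × Δh = 0.056 × 4.403 × 10^8 × 0.194 = 4.783 × 10^6 m³
Q = 56000 acre-ft/yr = 1.892 × 10^5 m³/d
t = ΔV / Q = 4.783 × 10^6 m³ / 1.892 × 10^5 m³/d = 25.28 d
t = 25.28 d ≈ 3.611 weeks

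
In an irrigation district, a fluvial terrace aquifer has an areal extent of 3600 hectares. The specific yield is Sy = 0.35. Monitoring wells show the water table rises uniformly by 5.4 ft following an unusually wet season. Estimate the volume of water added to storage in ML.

A = 3600 hectares = 3.6 × 10^7 m²
Δh = 5.4 ft = 1.646 m
ΔV = Sy × A × Δh = 0.35 × 3.6 × 10^7 m² × 1.646 m = 2.074 × 10^7 m³
ΔV = 2.074 × 10^7 m³ = 20740 ML

ΔV ≈ 20700 ML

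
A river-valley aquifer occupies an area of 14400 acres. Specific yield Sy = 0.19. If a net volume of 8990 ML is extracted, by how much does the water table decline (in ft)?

Δh ≈ 2.66 ft

A = 14400 acres = 5.827 × 10^7 m²
ΔV = 8990 ML = 8.99 × 10^6 m³
Δh = ΔV / (Sy × A) = 8.99 × 10^6 m³ / (0.19 × 5.827 × 10^7 m²) = 0.8119 m
Δh = 0.8119 m = 2.664 ft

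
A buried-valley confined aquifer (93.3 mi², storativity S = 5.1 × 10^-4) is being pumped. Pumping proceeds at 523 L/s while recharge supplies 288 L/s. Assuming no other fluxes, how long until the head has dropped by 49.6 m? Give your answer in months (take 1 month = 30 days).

t ≈ 10 months

A = 93.3 mi² = 2.416 × 10^8 m²
ΔV = S × A × Δh = 5.1 × 10^-4 × 2.416 × 10^8 × 49.6 = 6.113 × 10^6 m³
Net withdrawal = 523 − 288 = 235 L/s = 20300 m³/d
t = ΔV / Q = 6.113 × 10^6 m³ / 20300 m³/d = 301.1 d
t = 301.1 d ≈ 10.04 months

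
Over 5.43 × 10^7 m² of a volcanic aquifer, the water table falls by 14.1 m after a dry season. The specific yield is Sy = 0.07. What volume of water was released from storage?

ΔV = Sy × A × Δh = 0.07 × 5.43 × 10^7 m² × 14.1 m = 5.359 × 10^7 m³

ΔV ≈ 5.36 × 10^7 m³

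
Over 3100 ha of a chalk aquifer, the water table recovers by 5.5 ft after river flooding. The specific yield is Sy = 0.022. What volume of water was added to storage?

A = 3100 ha = 3.1 × 10^7 m²
Δh = 5.5 ft = 1.676 m
ΔV = Sy × A × Δh = 0.022 × 3.1 × 10^7 m² × 1.676 m = 1.143 × 10^6 m³

ΔV ≈ 1.14 × 10^6 m³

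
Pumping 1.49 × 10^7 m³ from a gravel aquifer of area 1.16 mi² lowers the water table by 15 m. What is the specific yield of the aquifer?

A = 1.16 mi² = 3.004 × 10^6 m²
Sy = ΔV / (A × Δh) = 1.49 × 10^7 m³ / (3.004 × 10^6 m² × 15 m) = 0.3306

Sy ≈ 0.33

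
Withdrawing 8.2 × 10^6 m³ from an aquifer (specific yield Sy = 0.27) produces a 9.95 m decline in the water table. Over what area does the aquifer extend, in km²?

A ≈ 3.05 km²

A = ΔV / (Sy × Δh) = 8.2 × 10^6 / (0.27 × 9.95) = 3.052 × 10^6 m²
A = 3.052 × 10^6 m² = 3.052 km²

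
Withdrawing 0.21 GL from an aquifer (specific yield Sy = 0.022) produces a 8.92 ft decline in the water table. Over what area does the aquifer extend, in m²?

Δh = 8.92 ft = 2.719 m
ΔV = 0.21 GL = 2.1 × 10^5 m³
A = ΔV / (Sy × Δh) = 2.1 × 10^5 / (0.022 × 2.719) = 3.511 × 10^6 m²

A ≈ 3.51 × 10^6 m²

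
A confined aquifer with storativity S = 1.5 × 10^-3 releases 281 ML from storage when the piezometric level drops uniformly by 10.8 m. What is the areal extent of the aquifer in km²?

ΔV = 281 ML = 2.81 × 10^5 m³
A = ΔV / (S × Δh) = 2.81 × 10^5 / (0.0015 × 10.8) = 1.735 × 10^7 m²
A = 1.735 × 10^7 m² = 17.35 km²

A ≈ 17.3 km²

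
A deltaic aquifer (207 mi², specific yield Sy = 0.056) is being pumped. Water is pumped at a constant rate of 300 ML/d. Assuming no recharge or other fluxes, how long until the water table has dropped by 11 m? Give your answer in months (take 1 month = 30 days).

A = 207 mi² = 5.361 × 10^8 m²
ΔV = Sy × A × Δh = 0.056 × 5.361 × 10^8 × 11 = 3.303 × 10^8 m³
Q = 300 ML/d = 3 × 10^5 m³/d
t = ΔV / Q = 3.303 × 10^8 m³ / 3 × 10^5 m³/d = 1101 d
t = 1101 d ≈ 36.69 months

t ≈ 36.7 months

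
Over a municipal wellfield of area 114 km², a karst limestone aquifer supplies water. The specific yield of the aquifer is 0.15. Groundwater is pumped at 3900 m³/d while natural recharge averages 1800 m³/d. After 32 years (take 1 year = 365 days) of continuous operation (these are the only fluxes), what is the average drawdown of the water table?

A = 114 km² = 1.14 × 10^8 m²
Net abstraction = 3900 − 1800 = 2100 m³/d
t = 32 years = 11680 d
ΔV = Q × t = 2100 m³/d × 11680 d = 2.453 × 10^7 m³
Δh = ΔV / (Sy × A) = 2.453 × 10^7 / (0.15 × 1.14 × 10^8) = 1.434 m

Δh ≈ 1.43 m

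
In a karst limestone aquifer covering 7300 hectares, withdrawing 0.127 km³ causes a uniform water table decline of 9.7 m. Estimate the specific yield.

A = 7300 hectares = 7.3 × 10^7 m²
ΔV = 0.127 km³ = 1.27 × 10^8 m³
Sy = ΔV / (A × Δh) = 1.27 × 10^8 m³ / (7.3 × 10^7 m² × 9.7 m) = 0.1794

Sy ≈ 0.18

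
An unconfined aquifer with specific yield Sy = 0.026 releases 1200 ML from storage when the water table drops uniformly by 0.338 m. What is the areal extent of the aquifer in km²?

ΔV = 1200 ML = 1.2 × 10^6 m³
A = ΔV / (Sy × Δh) = 1.2 × 10^6 / (0.026 × 0.338) = 1.365 × 10^8 m²
A = 1.365 × 10^8 m² = 136.5 km²

A ≈ 137 km²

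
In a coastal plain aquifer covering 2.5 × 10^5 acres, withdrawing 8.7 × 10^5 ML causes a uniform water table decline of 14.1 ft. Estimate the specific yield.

Sy ≈ 0.2

A = 2.5 × 10^5 acres = 1.012 × 10^9 m²
Δh = 14.1 ft = 4.298 m
ΔV = 8.7 × 10^5 ML = 8.7 × 10^8 m³
Sy = ΔV / (A × Δh) = 8.7 × 10^8 m³ / (1.012 × 10^9 m² × 4.298 m) = 0.2001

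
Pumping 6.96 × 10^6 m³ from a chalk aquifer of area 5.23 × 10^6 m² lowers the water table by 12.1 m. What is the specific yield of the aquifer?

Sy ≈ 0.11

Sy = ΔV / (A × Δh) = 6.96 × 10^6 m³ / (5.23 × 10^6 m² × 12.1 m) = 0.11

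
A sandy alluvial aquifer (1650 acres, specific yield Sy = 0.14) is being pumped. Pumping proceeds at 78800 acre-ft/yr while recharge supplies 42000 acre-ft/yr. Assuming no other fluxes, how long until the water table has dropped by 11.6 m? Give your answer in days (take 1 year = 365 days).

t ≈ 87.2 days

A = 1650 acres = 6.677 × 10^6 m²
ΔV = Sy × A × Δh = 0.14 × 6.677 × 10^6 × 11.6 = 1.084 × 10^7 m³
Net withdrawal = 78800 − 42000 = 36800 acre-ft/yr = 1.244 × 10^5 m³/d
t = ΔV / Q = 1.084 × 10^7 m³ / 1.244 × 10^5 m³/d = 87.2 d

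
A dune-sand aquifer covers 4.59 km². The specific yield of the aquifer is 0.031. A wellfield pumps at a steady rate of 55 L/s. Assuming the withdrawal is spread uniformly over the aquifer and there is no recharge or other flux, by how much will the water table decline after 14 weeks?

Δh ≈ 3.27 m

A = 4.59 km² = 4.59 × 10^6 m²
Q = 55 L/s = 4752 m³/d
t = 14 weeks = 98 d
ΔV = Q × t = 4752 m³/d × 98 d = 4.657 × 10^5 m³
Δh = ΔV / (Sy × A) = 4.657 × 10^5 / (0.031 × 4.59 × 10^6) = 3.273 m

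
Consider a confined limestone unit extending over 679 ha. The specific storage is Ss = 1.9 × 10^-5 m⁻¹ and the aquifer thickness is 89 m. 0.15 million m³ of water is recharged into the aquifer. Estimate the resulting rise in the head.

Δh ≈ 13.1 m

S = Ss × b = 1.9 × 10^-5 m⁻¹ × 89 m = 1.691 × 10^-3
A = 679 ha = 6.79 × 10^6 m²
ΔV = 0.15 million m³ = 1.5 × 10^5 m³
Δh = ΔV / (S × A) = 1.5 × 10^5 m³ / (0.001691 × 6.79 × 10^6 m²) = 13.06 m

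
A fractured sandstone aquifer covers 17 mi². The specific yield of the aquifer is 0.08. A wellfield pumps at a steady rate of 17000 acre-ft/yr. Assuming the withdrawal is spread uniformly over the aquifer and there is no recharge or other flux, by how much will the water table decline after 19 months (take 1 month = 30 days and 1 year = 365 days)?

Δh ≈ 9.3 m

A = 17 mi² = 4.403 × 10^7 m²
Q = 17000 acre-ft/yr = 57450 m³/d
t = 19 months = 570 d
ΔV = Q × t = 57450 m³/d × 570 d = 3.275 × 10^7 m³
Δh = ΔV / (Sy × A) = 3.275 × 10^7 / (0.08 × 4.403 × 10^7) = 9.297 m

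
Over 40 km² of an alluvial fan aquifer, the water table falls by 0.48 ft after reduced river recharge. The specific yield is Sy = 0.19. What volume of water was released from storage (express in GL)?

A = 40 km² = 4 × 10^7 m²
Δh = 0.48 ft = 0.1463 m
ΔV = Sy × A × Δh = 0.19 × 4 × 10^7 m² × 0.1463 m = 1.112 × 10^6 m³
ΔV = 1.112 × 10^6 m³ = 1.112 GL

ΔV ≈ 1.11 GL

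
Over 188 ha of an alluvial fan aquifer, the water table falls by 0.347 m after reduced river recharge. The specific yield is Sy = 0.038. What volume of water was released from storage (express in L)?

A = 188 ha = 1.88 × 10^6 m²
ΔV = Sy × A × Δh = 0.038 × 1.88 × 10^6 m² × 0.347 m = 24790 m³
ΔV = 24790 m³ = 2.479 × 10^7 L

ΔV ≈ 2.48 × 10^7 L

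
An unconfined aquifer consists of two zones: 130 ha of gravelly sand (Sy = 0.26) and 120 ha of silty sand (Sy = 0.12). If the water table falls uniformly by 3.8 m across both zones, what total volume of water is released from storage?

ΔV ≈ 1.83 × 10^6 m³

A₁ = 130 ha = 1.3 × 10^6 m²; A₂ = 120 ha = 1.2 × 10^6 m²
ΔV₁ = 0.26 × 1.3 × 10^6 × 3.8 = 1.284 × 10^6 m³
ΔV₂ = 0.12 × 1.2 × 10^6 × 3.8 = 5.472 × 10^5 m³
ΔV = ΔV₁ + ΔV₂ = 1.832 × 10^6 m³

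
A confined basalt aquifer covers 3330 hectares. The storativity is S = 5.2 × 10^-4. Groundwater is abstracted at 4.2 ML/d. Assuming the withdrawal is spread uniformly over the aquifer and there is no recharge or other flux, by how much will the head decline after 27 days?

A = 3330 hectares = 3.33 × 10^7 m²
Q = 4.2 ML/d = 4200 m³/d
ΔV = Q × t = 4200 m³/d × 27 d = 1.134 × 10^5 m³
Δh = ΔV / (S × A) = 1.134 × 10^5 / (5.2 × 10^-4 × 3.33 × 10^7) = 6.549 m

Δh ≈ 6.55 m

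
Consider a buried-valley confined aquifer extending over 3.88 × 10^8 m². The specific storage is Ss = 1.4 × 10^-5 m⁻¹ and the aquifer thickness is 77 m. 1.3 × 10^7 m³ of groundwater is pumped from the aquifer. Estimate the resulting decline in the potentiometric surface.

S = Ss × b = 1.4 × 10^-5 m⁻¹ × 77 m = 1.078 × 10^-3
Δh = ΔV / (S × A) = 1.3 × 10^7 m³ / (0.001078 × 3.88 × 10^8 m²) = 31.08 m

Δh ≈ 31.1 m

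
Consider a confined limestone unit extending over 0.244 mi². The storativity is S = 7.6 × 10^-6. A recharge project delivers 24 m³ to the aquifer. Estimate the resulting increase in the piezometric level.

Δh ≈ 5 m

A = 0.244 mi² = 6.32 × 10^5 m²
Δh = ΔV / (S × A) = 24 m³ / (7.6 × 10^-6 × 6.32 × 10^5 m²) = 4.997 m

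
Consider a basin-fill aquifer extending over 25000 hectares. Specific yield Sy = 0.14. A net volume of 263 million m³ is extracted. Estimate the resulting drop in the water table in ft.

A = 25000 hectares = 2.5 × 10^8 m²
ΔV = 263 million m³ = 2.63 × 10^8 m³
Δh = ΔV / (Sy × A) = 2.63 × 10^8 m³ / (0.14 × 2.5 × 10^8 m²) = 7.514 m
Δh = 7.514 m = 24.65 ft

Δh ≈ 24.7 ft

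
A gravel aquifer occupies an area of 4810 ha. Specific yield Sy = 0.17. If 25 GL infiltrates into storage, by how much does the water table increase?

Δh ≈ 3.06 m

A = 4810 ha = 4.81 × 10^7 m²
ΔV = 25 GL = 2.5 × 10^7 m³
Δh = ΔV / (Sy × A) = 2.5 × 10^7 m³ / (0.17 × 4.81 × 10^7 m²) = 3.057 m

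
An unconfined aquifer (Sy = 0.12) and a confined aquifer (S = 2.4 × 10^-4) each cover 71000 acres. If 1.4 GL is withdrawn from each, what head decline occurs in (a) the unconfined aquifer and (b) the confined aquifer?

A = 71000 acres = 2.873 × 10^8 m²
ΔV = 1.4 GL = 1.4 × 10^6 m³
Unconfined: Δh_u = ΔV/(Sy·A) = 1.4 × 10^6/(0.12 × 2.873 × 10^8) = 0.0406 m
Confined: Δh_c = ΔV/(S·A) = 1.4 × 10^6/(2.4 × 10^-4 × 2.873 × 10^8) = 20.3 m

Δh_u ≈ 0.0406 m; Δh_c ≈ 20.3 m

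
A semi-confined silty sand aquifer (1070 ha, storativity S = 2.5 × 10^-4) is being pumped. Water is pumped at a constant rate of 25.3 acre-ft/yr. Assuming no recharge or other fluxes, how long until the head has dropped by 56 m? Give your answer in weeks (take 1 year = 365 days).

t ≈ 250 weeks

A = 1070 ha = 1.07 × 10^7 m²
ΔV = S × A × Δh = 2.5 × 10^-4 × 1.07 × 10^7 × 56 = 1.498 × 10^5 m³
Q = 25.3 acre-ft/yr = 85.5 m³/d
t = ΔV / Q = 1.498 × 10^5 m³ / 85.5 m³/d = 1752 d
t = 1752 d ≈ 250.3 weeks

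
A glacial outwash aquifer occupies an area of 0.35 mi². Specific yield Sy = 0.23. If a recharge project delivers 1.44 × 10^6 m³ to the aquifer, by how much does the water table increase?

Δh ≈ 6.91 m

A = 0.35 mi² = 9.065 × 10^5 m²
Δh = ΔV / (Sy × A) = 1.44 × 10^6 m³ / (0.23 × 9.065 × 10^5 m²) = 6.907 m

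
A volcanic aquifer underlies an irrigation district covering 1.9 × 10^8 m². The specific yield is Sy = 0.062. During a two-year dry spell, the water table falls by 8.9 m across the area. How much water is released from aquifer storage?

ΔV = Sy × A × Δh = 0.062 × 1.9 × 10^8 m² × 8.9 m = 1.048 × 10^8 m³

ΔV ≈ 1.05 × 10^8 m³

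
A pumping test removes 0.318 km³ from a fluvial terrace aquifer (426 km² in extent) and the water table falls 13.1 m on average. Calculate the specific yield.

Sy ≈ 0.057

A = 426 km² = 4.26 × 10^8 m²
ΔV = 0.318 km³ = 3.18 × 10^8 m³
Sy = ΔV / (A × Δh) = 3.18 × 10^8 m³ / (4.26 × 10^8 m² × 13.1 m) = 0.05698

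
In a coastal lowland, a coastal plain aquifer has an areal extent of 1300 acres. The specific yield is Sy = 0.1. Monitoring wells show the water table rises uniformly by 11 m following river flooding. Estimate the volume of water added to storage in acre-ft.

A = 1300 acres = 5.261 × 10^6 m²
ΔV = Sy × A × Δh = 0.1 × 5.261 × 10^6 m² × 11 m = 5.787 × 10^6 m³
ΔV = 5.787 × 10^6 m³ = 4692 acre-ft

ΔV ≈ 4690 acre-ft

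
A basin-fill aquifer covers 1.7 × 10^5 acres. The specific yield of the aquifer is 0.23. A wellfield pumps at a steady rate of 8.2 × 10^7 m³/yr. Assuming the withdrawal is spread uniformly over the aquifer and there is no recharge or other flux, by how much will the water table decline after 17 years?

Δh ≈ 8.81 m

A = 1.7 × 10^5 acres = 6.88 × 10^8 m²
Q = 8.2 × 10^7 m³/yr = 2.247 × 10^5 m³/d
t = 17 years = 6205 d
ΔV = Q × t = 2.247 × 10^5 m³/d × 6205 d = 1.394 × 10^9 m³
Δh = ΔV / (Sy × A) = 1.394 × 10^9 / (0.23 × 6.88 × 10^8) = 8.81 m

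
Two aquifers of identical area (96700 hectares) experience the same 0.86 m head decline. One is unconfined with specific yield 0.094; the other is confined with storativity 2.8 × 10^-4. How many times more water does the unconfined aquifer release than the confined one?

A = 96700 hectares = 9.67 × 10^8 m²
Unconfined: ΔV_u = Sy × A × Δh = 0.094 × 9.67 × 10^8 × 0.86 = 7.817 × 10^7 m³
Confined: ΔV_c = S × A × Δh = 2.8 × 10^-4 × 9.67 × 10^8 × 0.86 = 2.329 × 10^5 m³
Ratio = ΔV_u / ΔV_c = Sy / S = 0.094 / 2.8 × 10^-4 = 335.7

ΔV_u / ΔV_c ≈ 336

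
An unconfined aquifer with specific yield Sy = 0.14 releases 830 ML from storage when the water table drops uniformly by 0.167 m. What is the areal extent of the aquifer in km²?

A ≈ 35.5 km²

ΔV = 830 ML = 8.3 × 10^5 m³
A = ΔV / (Sy × Δh) = 8.3 × 10^5 / (0.14 × 0.167) = 3.55 × 10^7 m²
A = 3.55 × 10^7 m² = 35.5 km²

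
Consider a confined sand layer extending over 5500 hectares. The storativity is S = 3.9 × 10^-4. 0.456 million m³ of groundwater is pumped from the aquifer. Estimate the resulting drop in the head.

A = 5500 hectares = 5.5 × 10^7 m²
ΔV = 0.456 million m³ = 4.56 × 10^5 m³
Δh = ΔV / (S × A) = 4.56 × 10^5 m³ / (3.9 × 10^-4 × 5.5 × 10^7 m²) = 21.26 m

Δh ≈ 21.3 m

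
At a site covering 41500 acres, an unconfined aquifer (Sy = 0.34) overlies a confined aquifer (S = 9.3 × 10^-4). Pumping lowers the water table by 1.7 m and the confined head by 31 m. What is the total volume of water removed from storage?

ΔV ≈ 1.02 × 10^8 m³

A = 41500 acres = 1.679 × 10^8 m²
Unconfined: ΔV_u = Sy × A × Δh_u = 0.34 × 1.679 × 10^8 × 1.7 = 9.707 × 10^7 m³
Confined: ΔV_c = S × A × Δh_c = 9.3 × 10^-4 × 1.679 × 10^8 × 31 = 4.842 × 10^6 m³
Total ΔV = 9.707 × 10^7 + 4.842 × 10^6 = 1.019 × 10^8 m³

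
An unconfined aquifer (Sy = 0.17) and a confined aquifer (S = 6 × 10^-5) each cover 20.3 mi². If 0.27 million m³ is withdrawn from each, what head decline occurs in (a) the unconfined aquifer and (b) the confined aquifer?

Δh_u ≈ 0.0302 m; Δh_c ≈ 85.6 m

A = 20.3 mi² = 5.258 × 10^7 m²
ΔV = 0.27 million m³ = 2.7 × 10^5 m³
Unconfined: Δh_u = ΔV/(Sy·A) = 2.7 × 10^5/(0.17 × 5.258 × 10^7) = 0.03021 m
Confined: Δh_c = ΔV/(S·A) = 2.7 × 10^5/(6 × 10^-5 × 5.258 × 10^7) = 85.59 m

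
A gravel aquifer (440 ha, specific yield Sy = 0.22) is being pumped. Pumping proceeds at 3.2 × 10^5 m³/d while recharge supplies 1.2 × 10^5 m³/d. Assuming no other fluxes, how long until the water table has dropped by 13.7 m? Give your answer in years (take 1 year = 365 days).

t ≈ 0.182 years

A = 440 ha = 4.4 × 10^6 m²
ΔV = Sy × A × Δh = 0.22 × 4.4 × 10^6 × 13.7 = 1.326 × 10^7 m³
Net withdrawal = 3.2 × 10^5 − 1.2 × 10^5 = 2 × 10^5 m³/d
t = ΔV / Q = 1.326 × 10^7 m³ / 2 × 10^5 m³/d = 66.31 d
t = 66.31 d ≈ 0.1817 years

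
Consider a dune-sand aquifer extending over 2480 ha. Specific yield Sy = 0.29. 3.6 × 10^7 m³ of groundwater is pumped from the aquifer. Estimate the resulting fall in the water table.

A = 2480 ha = 2.48 × 10^7 m²
Δh = ΔV / (Sy × A) = 3.6 × 10^7 m³ / (0.29 × 2.48 × 10^7 m²) = 5.006 m

Δh ≈ 5.01 m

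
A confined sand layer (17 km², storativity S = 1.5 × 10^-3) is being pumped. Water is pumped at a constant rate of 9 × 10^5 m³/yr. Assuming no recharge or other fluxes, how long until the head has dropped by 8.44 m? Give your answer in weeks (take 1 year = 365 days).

A = 17 km² = 1.7 × 10^7 m²
ΔV = S × A × Δh = 0.0015 × 1.7 × 10^7 × 8.44 = 2.152 × 10^5 m³
Q = 9 × 10^5 m³/yr = 2466 m³/d
t = ΔV / Q = 2.152 × 10^5 m³ / 2466 m³/d = 87.28 d
t = 87.28 d ≈ 12.47 weeks

t ≈ 12.5 weeks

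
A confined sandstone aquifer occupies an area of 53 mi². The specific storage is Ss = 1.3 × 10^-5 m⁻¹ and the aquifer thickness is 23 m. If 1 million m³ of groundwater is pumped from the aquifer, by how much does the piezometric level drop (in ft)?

S = Ss × b = 1.3 × 10^-5 m⁻¹ × 23 m = 2.99 × 10^-4
A = 53 mi² = 1.373 × 10^8 m²
ΔV = 1 million m³ = 1 × 10^6 m³
Δh = ΔV / (S × A) = 1 × 10^6 m³ / (2.99 × 10^-4 × 1.373 × 10^8 m²) = 24.36 m
Δh = 24.36 m = 79.94 ft

Δh ≈ 79.9 ft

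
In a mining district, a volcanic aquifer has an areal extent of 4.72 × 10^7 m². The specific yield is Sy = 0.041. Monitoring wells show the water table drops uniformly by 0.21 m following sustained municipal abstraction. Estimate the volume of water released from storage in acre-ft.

ΔV = Sy × A × Δh = 0.041 × 4.72 × 10^7 m² × 0.21 m = 4.064 × 10^5 m³
ΔV = 4.064 × 10^5 m³ = 329.5 acre-ft

ΔV ≈ 329 acre-ft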